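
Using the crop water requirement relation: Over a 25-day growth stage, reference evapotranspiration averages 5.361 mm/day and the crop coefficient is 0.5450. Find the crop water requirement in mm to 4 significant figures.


Approach: apply the crop water requirement relation, CWR = ET0 * Kc * days.
CWR = 5.361 * 0.5450 * 25 = 73.04 mm
Therefore the crop water requirement = 73.04 mm.


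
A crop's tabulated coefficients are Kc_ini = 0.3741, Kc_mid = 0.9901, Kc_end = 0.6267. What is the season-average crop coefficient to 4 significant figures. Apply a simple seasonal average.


Approach: apply a simple seasonal average, Kc_avg = (Kc_ini + Kc_mid + Kc_end)/3.
Kc_avg = (0.3741 + 0.9901 + 0.6267)/3 = 0.6636
Therefore the season-average crop coefficient = 0.6636.


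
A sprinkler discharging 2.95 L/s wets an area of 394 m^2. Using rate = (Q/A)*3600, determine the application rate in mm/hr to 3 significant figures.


rate = (2.95 / 394) * 3600 = 27.0 mm/hr
Therefore the application rate = 27.0 mm/hr.


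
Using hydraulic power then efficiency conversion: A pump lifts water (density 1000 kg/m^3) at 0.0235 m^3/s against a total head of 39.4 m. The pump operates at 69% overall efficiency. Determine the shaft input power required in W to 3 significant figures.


Approach: apply hydraulic power then efficiency conversion, P = rho*g*Q*H; P_in = P/eta.
Step 1 — hydraulic power (P = rho*g*Q*H):
  P = 1000 * 9.81 * 0.0235 * 39.4 = 9083.1 W
Step 2 — input power: P_in = P/eta = 9083.1 / 0.69 = 13200 W
Therefore the shaft input power required = 13200 W.


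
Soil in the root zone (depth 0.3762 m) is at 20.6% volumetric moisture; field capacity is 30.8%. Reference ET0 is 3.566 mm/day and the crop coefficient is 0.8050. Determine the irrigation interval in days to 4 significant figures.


Approach: apply soil-water budget scheduling, SMD = (FC-theta)/100*depth*1000; ETc = ET0*Kc; interval = SMD/ETc.
Step 1 — soil moisture deficit:
  SMD = (30.8 - 20.6)/100 * 0.3762 * 1000 = 38.3724 mm
Step 2 — daily crop ET (ETc = ET0*Kc):
  ETc = 3.566 * 0.8050 = 2.87063 mm/day
Step 3 — irrigation interval (SMD/ETc):
  interval = 38.3724 / 2.87063 = 13.37 days
Therefore the irrigation interval = 13.37 days.


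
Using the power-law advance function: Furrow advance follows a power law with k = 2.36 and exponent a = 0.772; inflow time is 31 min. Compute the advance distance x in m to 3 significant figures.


Approach: apply the power-law advance function, x = k*t^a.
x = 2.36 * 31^0.772 = 33.4 m
Therefore the advance distance x = 33.4 m.


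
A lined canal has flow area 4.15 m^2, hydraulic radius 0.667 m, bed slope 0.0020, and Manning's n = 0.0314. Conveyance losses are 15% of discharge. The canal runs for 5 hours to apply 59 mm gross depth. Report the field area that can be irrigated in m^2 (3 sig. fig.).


Approach: apply Manning's equation with a conveyance and depth budget, Q = (1/n)*A*R^(2/3)*S^(1/2); Q_field = Q*(1-loss); Area = Q_field*t/(d/1000).
Step 1 — canal discharge (Manning's equation):
  Q = (1/0.0314) * 4.15 * 0.667^(2/3) * 0.0020^(1/2) = 4.5122 m^3/s
Step 2 — delivered flow: Q_field = 4.5122*(1 - 15/100) = 3.8353 m^3/s
Step 3 — volume delivered: V = 3.8353 * 5*3600 = 69036 m^3
Step 4 — area served: A = V / (depth/1000) = 69036 / 0.059 = 1170000 m^2
Therefore the field area that can be irrigated = 1170000 m^2.


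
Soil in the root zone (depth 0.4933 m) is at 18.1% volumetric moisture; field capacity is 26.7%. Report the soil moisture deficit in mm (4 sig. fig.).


Approach: apply the soil moisture deficit relation, SMD = (FC - theta)/100 * depth * 1000.
SMD = (26.7 - 18.1)/100 * 0.4933 * 1000 = 42.42 mm
Therefore the soil moisture deficit = 42.42 mm.


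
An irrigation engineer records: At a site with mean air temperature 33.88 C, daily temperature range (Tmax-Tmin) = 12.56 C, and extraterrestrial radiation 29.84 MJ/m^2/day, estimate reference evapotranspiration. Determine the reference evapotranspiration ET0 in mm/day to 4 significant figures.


Approach: apply the Hargreaves-Samani method, ET0 = 0.0023*(Tmean+17.8)*sqrt(Tmax-Tmin)*0.408*Ra.
ET0 = 0.0023*(33.88+17.8)*sqrt(12.56)*0.408*29.84 = 5.129 mm/day
Therefore the reference evapotranspiration ET0 = 5.129 mm/day.


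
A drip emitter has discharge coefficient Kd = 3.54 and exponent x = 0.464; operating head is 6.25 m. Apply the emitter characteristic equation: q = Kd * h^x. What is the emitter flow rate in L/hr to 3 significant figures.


q = 3.54 * 6.25^0.464 = 8.28 L/hr
Therefore the emitter flow rate = 8.28 L/hr.


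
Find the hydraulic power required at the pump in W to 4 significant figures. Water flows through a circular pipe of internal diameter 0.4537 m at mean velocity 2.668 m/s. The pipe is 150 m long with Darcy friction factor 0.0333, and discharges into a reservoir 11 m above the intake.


Approach: apply continuity + Darcy-Weisbach + hydraulic power, Q = A*v; hf = f*(L/D)*(v^2/(2g)); H = static + hf; P = rho*g*Q*H.
Step 1 — flow rate (continuity, Q = A*v):
  A = pi*(0.4537/2)^2 = 0.161669 m^2
  Q = 0.161669 * 2.668 = 0.431334 m^3/s
Step 2 — friction head loss (Darcy-Weisbach):
  hf = 0.0333 * (150/0.4537) * (2.668^2 / (2*9.81))
  hf = 3.99429 m
Step 3 — total head: H = 11 + 3.99429 = 14.9943 m
Step 4 — hydraulic power (P = rho*g*Q*H):
  P = 1000 * 9.81 * 0.431334 * 14.9943 = 63450 W
Therefore the hydraulic power required at the pump = 63450 W.


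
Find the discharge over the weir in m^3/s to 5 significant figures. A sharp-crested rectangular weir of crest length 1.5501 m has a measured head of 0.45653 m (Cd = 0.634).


Approach: apply the rectangular weir equation, Q = (2/3)*Cd*L*sqrt(2g)*H^1.5.
Q = (2/3)*0.634*1.5501*sqrt(2*9.81)*0.45653^1.5 = 0.89518 m^3/s
Therefore the discharge over the weir = 0.89518 m^3/s.


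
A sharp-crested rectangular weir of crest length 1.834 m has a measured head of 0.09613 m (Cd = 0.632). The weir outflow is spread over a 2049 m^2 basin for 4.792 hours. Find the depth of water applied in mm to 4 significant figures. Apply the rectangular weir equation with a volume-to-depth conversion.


Approach: apply the rectangular weir equation with a volume-to-depth conversion, Q = (2/3)*Cd*L*sqrt(2g)*H^1.5; d = Q*t/A * 1000.
Step 1 — weir discharge:
  Q = (2/3)*0.632*1.834*sqrt(2*9.81)*0.09613^1.5 = 0.102015 m^3/s
Step 2 — volume: V = 0.102015 * 4.792*3600 = 1759.88 m^3
Step 3 — depth: d = V/A * 1000 = 1759.88/2049 * 1000 = 858.9 mm
Therefore the depth of water applied = 858.9 mm.


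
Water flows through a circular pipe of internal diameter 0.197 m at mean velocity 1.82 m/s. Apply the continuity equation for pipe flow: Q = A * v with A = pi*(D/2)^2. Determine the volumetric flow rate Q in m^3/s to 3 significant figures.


A = pi*(0.197/2)^2 = 0.030481 m^2
Q = 0.030481 * 1.82 = 0.0555 m^3/s
Therefore the volumetric flow rate Q = 0.0555 m^3/s.


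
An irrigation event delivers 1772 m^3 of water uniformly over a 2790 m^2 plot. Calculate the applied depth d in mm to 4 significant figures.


Approach: apply depth from volume over area, d = (V/A)*1000.
d = (1772 / 2790) * 1000 = 635.1 mm
Therefore the applied depth d = 635.1 mm.


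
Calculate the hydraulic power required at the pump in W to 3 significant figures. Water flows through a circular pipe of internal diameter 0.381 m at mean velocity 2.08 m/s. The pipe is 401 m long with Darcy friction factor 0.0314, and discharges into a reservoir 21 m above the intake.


Approach: apply continuity + Darcy-Weisbach + hydraulic power, Q = A*v; hf = f*(L/D)*(v^2/(2g)); H = static + hf; P = rho*g*Q*H.
Step 1 — flow rate (continuity, Q = A*v):
  A = pi*(0.381/2)^2 = 0.11401 m^2
  Q = 0.11401 * 2.08 = 0.23714 m^3/s
Step 2 — friction head loss (Darcy-Weisbach):
  hf = 0.0314 * (401/0.381) * (2.08^2 / (2*9.81))
  hf = 7.2875 m
Step 3 — total head: H = 21 + 7.2875 = 28.287 m
Step 4 — hydraulic power (P = rho*g*Q*H):
  P = 1000 * 9.81 * 0.23714 * 28.287 = 65800 W
Therefore the hydraulic power required at the pump = 65800 W.


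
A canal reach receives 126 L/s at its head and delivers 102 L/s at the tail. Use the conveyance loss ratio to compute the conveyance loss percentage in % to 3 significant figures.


Approach: apply the conveyance loss ratio, loss% = ((Q_head - Q_tail)/Q_head)*100.
loss = ((126 - 102)/126)*100 = 19.0 %
Therefore the conveyance loss percentage = 19.0 %.


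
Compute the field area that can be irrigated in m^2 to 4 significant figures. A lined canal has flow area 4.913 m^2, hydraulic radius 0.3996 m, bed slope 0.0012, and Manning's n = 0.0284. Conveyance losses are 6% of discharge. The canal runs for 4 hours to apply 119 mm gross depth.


Approach: apply Manning's equation with a conveyance and depth budget, Q = (1/n)*A*R^(2/3)*S^(1/2); Q_field = Q*(1-loss); Area = Q_field*t/(d/1000).
Step 1 — canal discharge (Manning's equation):
  Q = (1/0.0284) * 4.913 * 0.3996^(2/3) * 0.0012^(1/2) = 3.25114 m^3/s
Step 2 — delivered flow: Q_field = 3.25114*(1 - 6/100) = 3.05607 m^3/s
Step 3 — volume delivered: V = 3.05607 * 4*3600 = 44007.5 m^3
Step 4 — area served: A = V / (depth/1000) = 44007.5 / 0.119 = 369800 m^2
Therefore the field area that can be irrigated = 369800 m^2.


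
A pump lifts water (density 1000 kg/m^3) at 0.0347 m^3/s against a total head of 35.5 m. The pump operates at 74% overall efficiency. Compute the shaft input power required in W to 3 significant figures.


Approach: apply hydraulic power then efficiency conversion, P = rho*g*Q*H; P_in = P/eta.
Step 1 — hydraulic power (P = rho*g*Q*H):
  P = 1000 * 9.81 * 0.0347 * 35.5 = 12084 W
Step 2 — input power: P_in = P/eta = 12084 / 0.74 = 16300 W
Therefore the shaft input power required = 16300 W.


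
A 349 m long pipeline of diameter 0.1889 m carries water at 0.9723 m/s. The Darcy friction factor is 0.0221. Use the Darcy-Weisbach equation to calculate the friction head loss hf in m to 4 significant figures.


Approach: apply the Darcy-Weisbach equation, hf = f*(L/D)*(v^2/(2g)).
hf = 0.0221 * (349/0.1889) * (0.9723^2 / (2*9.81))
hf = 1.967 m
Therefore the friction head loss hf = 1.967 m.


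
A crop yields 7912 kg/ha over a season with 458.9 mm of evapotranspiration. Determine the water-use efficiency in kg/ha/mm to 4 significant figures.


Approach: apply the water-use efficiency ratio, WUE = yield/ET.
WUE = 7912 / 458.9 = 17.24 kg/ha/mm
Therefore the water-use efficiency = 17.24 kg/ha/mm.


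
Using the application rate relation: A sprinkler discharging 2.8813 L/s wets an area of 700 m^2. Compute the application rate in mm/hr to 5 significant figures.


Approach: apply the application rate relation, rate = (Q/A)*3600.
rate = (2.8813 / 700) * 3600 = 14.818 mm/hr
Therefore the application rate = 14.818 mm/hr.


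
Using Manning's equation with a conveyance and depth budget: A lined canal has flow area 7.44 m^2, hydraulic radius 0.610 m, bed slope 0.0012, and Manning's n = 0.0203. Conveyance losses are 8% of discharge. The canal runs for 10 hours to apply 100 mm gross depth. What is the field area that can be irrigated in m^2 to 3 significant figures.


Approach: apply Manning's equation with a conveyance and depth budget, Q = (1/n)*A*R^(2/3)*S^(1/2); Q_field = Q*(1-loss); Area = Q_field*t/(d/1000).
Step 1 — canal discharge (Manning's equation):
  Q = (1/0.0203) * 7.44 * 0.610^(2/3) * 0.0012^(1/2) = 9.1318 m^3/s
Step 2 — delivered flow: Q_field = 9.1318*(1 - 8/100) = 8.4012 m^3/s
Step 3 — volume delivered: V = 8.4012 * 10*3600 = 302440 m^3
Step 4 — area served: A = V / (depth/1000) = 302440 / 0.1 = 3020000 m^2
Therefore the field area that can be irrigated = 3020000 m^2.


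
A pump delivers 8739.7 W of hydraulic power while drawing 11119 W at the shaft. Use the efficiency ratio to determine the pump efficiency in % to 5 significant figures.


Approach: apply the efficiency ratio, eta = (P_out/P_in)*100.
eta = (8739.7 / 11119) * 100 = 78.601 %
Therefore the pump efficiency = 78.601 %.


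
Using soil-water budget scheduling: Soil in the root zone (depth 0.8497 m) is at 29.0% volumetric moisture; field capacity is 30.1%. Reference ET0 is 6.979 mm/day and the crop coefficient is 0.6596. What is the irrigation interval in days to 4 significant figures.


Approach: apply soil-water budget scheduling, SMD = (FC-theta)/100*depth*1000; ETc = ET0*Kc; interval = SMD/ETc.
Step 1 — soil moisture deficit:
  SMD = (30.1 - 29.0)/100 * 0.8497 * 1000 = 9.34670 mm
Step 2 — daily crop ET (ETc = ET0*Kc):
  ETc = 6.979 * 0.6596 = 4.60335 mm/day
Step 3 — irrigation interval (SMD/ETc):
  interval = 9.34670 / 4.60335 = 2.030 days
Therefore the irrigation interval = 2.030 days.


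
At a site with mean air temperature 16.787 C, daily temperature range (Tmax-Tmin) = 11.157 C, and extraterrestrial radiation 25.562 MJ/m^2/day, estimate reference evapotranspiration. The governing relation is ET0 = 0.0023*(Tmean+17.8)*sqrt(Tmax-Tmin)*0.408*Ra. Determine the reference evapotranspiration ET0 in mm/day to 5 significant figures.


ET0 = 0.0023*(16.787+17.8)*sqrt(11.157)*0.408*25.562 = 2.7712 mm/day
Therefore the reference evapotranspiration ET0 = 2.7712 mm/day.


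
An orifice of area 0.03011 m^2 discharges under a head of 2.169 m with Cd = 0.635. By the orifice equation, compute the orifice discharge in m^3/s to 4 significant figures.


Approach: apply the orifice equation, Q = Cd*A*sqrt(2*g*h).
Q = 0.635 * 0.03011 * sqrt(2*9.81*2.169) = 0.1247 m^3/s
Therefore the orifice discharge = 0.1247 m^3/s.


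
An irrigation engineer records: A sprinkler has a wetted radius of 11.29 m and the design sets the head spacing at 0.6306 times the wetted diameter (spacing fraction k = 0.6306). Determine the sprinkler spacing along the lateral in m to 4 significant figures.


Approach: apply the sprinkler spacing rule (spacing as a fraction of wetted diameter), S = k*(2*R).
S = 0.6306 * (2 * 11.29) = 14.24 m
Therefore the sprinkler spacing along the lateral = 14.24 m.


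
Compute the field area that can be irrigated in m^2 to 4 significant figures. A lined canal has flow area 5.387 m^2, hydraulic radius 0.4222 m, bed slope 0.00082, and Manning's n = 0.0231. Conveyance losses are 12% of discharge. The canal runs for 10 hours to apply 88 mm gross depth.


Approach: apply Manning's equation with a conveyance and depth budget, Q = (1/n)*A*R^(2/3)*S^(1/2); Q_field = Q*(1-loss); Area = Q_field*t/(d/1000).
Step 1 — canal discharge (Manning's equation):
  Q = (1/0.0231) * 5.387 * 0.4222^(2/3) * 0.00082^(1/2) = 3.75827 m^3/s
Step 2 — delivered flow: Q_field = 3.75827*(1 - 12/100) = 3.30727 m^3/s
Step 3 — volume delivered: V = 3.30727 * 10*3600 = 119062 m^3
Step 4 — area served: A = V / (depth/1000) = 119062 / 0.088 = 1353000 m^2
Therefore the field area that can be irrigated = 1353000 m^2.


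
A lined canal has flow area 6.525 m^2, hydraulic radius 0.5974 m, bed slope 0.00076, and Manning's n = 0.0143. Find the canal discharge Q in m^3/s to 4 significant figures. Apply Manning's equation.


Approach: apply Manning's equation, Q = (1/n)*A*R^(2/3)*S^(1/2).
Q = (1/0.0143) * 6.525 * 0.5974^(2/3) * 0.00076^(1/2) = 8.923 m^3/s
Therefore the canal discharge Q = 8.923 m^3/s.


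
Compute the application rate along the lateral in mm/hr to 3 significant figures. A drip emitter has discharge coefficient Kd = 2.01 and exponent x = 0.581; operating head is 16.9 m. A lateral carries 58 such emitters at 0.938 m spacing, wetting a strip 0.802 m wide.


Approach: apply the emitter equation with a lateral mass balance, q = Kd*h^x; Q = n*q; rate = Q/(n*spacing*width).
Step 1 — single emitter flow (q = Kd*h^x):
  q = 2.01 * 16.9^0.581 = 10.390 L/hr
Step 2 — total lateral flow: Q = 58 * 10.390 = 602.60 L/hr
Step 3 — wetted area: A = 58 * 0.938 * 0.802 = 43.632 m^2
Step 4 — application rate: Q/A = 602.60/43.632 = 13.8 mm/hr
Therefore the application rate along the lateral = 13.8 mm/hr.


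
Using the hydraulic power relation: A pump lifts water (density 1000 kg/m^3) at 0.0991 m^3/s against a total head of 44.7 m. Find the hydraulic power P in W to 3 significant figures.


Approach: apply the hydraulic power relation, P = rho*g*Q*H.
P = 1000 * 9.81 * 0.0991 * 44.7 = 43500 W
Therefore the hydraulic power P = 43500 W.


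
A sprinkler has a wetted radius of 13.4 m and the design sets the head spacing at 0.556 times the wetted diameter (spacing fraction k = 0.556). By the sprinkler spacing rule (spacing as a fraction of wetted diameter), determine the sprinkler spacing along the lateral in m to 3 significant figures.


Approach: apply the sprinkler spacing rule (spacing as a fraction of wetted diameter), S = k*(2*R).
S = 0.556 * (2 * 13.4) = 14.9 m
Therefore the sprinkler spacing along the lateral = 14.9 m.


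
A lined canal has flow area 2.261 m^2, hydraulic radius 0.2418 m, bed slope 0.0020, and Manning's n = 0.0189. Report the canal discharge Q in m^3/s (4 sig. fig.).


Approach: apply Manning's equation, Q = (1/n)*A*R^(2/3)*S^(1/2).
Q = (1/0.0189) * 2.261 * 0.2418^(2/3) * 0.0020^(1/2) = 2.076 m^3/s
Therefore the canal discharge Q = 2.076 m^3/s.


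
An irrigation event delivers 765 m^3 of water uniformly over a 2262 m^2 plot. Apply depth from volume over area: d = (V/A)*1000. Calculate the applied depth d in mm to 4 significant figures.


d = (765 / 2262) * 1000 = 338.2 mm
Therefore the applied depth d = 338.2 mm.


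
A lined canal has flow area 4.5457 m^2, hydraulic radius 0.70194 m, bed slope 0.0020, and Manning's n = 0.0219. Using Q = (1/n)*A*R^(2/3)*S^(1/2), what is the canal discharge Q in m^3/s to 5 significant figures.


Q = (1/0.0219) * 4.5457 * 0.70194^(2/3) * 0.0020^(1/2) = 7.3317 m^3/s
Therefore the canal discharge Q = 7.3317 m^3/s.


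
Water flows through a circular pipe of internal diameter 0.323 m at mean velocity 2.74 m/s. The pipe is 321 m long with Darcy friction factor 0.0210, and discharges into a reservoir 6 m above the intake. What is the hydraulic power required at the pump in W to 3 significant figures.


Approach: apply continuity + Darcy-Weisbach + hydraulic power, Q = A*v; hf = f*(L/D)*(v^2/(2g)); H = static + hf; P = rho*g*Q*H.
Step 1 — flow rate (continuity, Q = A*v):
  A = pi*(0.323/2)^2 = 0.081940 m^2
  Q = 0.081940 * 2.74 = 0.22452 m^3/s
Step 2 — friction head loss (Darcy-Weisbach):
  hf = 0.0210 * (321/0.323) * (2.74^2 / (2*9.81))
  hf = 7.9859 m
Step 3 — total head: H = 6 + 7.9859 = 13.986 m
Step 4 — hydraulic power (P = rho*g*Q*H):
  P = 1000 * 9.81 * 0.22452 * 13.986 = 30800 W
Therefore the hydraulic power required at the pump = 30800 W.


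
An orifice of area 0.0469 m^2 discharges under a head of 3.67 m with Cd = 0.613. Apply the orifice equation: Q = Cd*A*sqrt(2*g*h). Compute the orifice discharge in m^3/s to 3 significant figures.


Q = 0.613 * 0.0469 * sqrt(2*9.81*3.67) = 0.244 m^3/s
Therefore the orifice discharge = 0.244 m^3/s.


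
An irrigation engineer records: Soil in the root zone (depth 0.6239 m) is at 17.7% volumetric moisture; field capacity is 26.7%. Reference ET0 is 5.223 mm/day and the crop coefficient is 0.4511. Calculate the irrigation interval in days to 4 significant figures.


Approach: apply soil-water budget scheduling, SMD = (FC-theta)/100*depth*1000; ETc = ET0*Kc; interval = SMD/ETc.
Step 1 — soil moisture deficit:
  SMD = (26.7 - 17.7)/100 * 0.6239 * 1000 = 56.1510 mm
Step 2 — daily crop ET (ETc = ET0*Kc):
  ETc = 5.223 * 0.4511 = 2.35610 mm/day
Step 3 — irrigation interval (SMD/ETc):
  interval = 56.1510 / 2.35610 = 23.83 days
Therefore the irrigation interval = 23.83 days.


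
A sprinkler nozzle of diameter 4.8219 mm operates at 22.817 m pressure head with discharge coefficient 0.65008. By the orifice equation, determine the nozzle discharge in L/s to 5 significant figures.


Approach: apply the orifice equation, Q = Cd*A*sqrt(2*g*h), A = pi*(d/2)^2.
A = pi*(4.8219e-3/2)^2 = 1.826107e-05 m^2
Q = 0.65008 * 1.826107e-05 * sqrt(2*9.81*22.817) * 1000 = 0.25117 L/s
Therefore the nozzle discharge = 0.25117 L/s.


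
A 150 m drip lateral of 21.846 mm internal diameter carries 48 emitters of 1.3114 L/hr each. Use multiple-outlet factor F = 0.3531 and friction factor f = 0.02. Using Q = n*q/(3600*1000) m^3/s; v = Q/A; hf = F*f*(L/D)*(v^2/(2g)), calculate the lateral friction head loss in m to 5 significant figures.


Q = 48*1.3114/(3600*1000) = 1.748533e-05 m^3/s
A = pi*(21.846e-3/2)^2 = 3.748295e-04 m^2, so v = Q/A = 0.04664877 m/s
hf = 0.3531*0.02*(150/0.021846)*(0.04664877^2/(2*9.81)) = 0.0053781 m
Therefore the lateral friction head loss = 0.0053781 m.


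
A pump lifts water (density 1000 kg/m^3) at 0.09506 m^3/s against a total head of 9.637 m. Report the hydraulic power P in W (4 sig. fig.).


Approach: apply the hydraulic power relation, P = rho*g*Q*H.
P = 1000 * 9.81 * 0.09506 * 9.637 = 8987 W
Therefore the hydraulic power P = 8987 W.


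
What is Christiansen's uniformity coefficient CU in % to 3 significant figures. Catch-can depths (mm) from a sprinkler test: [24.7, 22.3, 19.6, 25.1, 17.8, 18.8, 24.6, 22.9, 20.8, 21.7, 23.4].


Approach: apply Christiansen's uniformity coefficient, CU = (1 - mean_abs_deviation/mean)*100.
mean = 21.973 mm
mean |d_i - mean| = 2.0298 mm
CU = (1 - 2.0298/21.973)*100 = 90.8 %
Therefore Christiansen's uniformity coefficient CU = 90.8 %.


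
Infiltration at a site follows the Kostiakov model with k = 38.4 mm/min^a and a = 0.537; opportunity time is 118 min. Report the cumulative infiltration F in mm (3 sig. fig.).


Approach: apply the Kostiakov infiltration equation, F = k*t^a.
F = 38.4 * 118^0.537 = 498 mm
Therefore the cumulative infiltration F = 498 mm.


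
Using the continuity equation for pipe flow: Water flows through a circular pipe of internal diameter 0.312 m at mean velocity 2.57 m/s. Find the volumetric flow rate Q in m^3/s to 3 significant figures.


Approach: apply the continuity equation for pipe flow, Q = A * v with A = pi*(D/2)^2.
A = pi*(0.312/2)^2 = 0.076454 m^2
Q = 0.076454 * 2.57 = 0.196 m^3/s
Therefore the volumetric flow rate Q = 0.196 m^3/s.


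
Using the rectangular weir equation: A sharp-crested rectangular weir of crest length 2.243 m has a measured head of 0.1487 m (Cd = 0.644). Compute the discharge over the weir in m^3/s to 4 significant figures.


Approach: apply the rectangular weir equation, Q = (2/3)*Cd*L*sqrt(2g)*H^1.5.
Q = (2/3)*0.644*2.243*sqrt(2*9.81)*0.1487^1.5 = 0.2446 m^3/s
Therefore the discharge over the weir = 0.2446 m^3/s.


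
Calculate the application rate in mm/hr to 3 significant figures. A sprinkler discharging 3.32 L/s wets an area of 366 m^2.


Approach: apply the application rate relation, rate = (Q/A)*3600.
rate = (3.32 / 366) * 3600 = 32.7 mm/hr
Therefore the application rate = 32.7 mm/hr.


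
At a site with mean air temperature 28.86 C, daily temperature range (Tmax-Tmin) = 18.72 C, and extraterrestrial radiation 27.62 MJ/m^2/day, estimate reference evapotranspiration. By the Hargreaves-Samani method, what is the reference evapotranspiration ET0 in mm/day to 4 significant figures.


Approach: apply the Hargreaves-Samani method, ET0 = 0.0023*(Tmean+17.8)*sqrt(Tmax-Tmin)*0.408*Ra.
ET0 = 0.0023*(28.86+17.8)*sqrt(18.72)*0.408*27.62 = 5.233 mm/day
Therefore the reference evapotranspiration ET0 = 5.233 mm/day.


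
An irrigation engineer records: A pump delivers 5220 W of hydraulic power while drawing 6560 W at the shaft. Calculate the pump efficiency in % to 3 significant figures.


Approach: apply the efficiency ratio, eta = (P_out/P_in)*100.
eta = (5220 / 6560) * 100 = 79.6 %
Therefore the pump efficiency = 79.6 %.


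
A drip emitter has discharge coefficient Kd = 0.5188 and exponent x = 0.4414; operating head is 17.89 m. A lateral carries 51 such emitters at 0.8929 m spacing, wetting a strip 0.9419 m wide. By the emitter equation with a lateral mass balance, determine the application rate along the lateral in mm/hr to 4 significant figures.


Approach: apply the emitter equation with a lateral mass balance, q = Kd*h^x; Q = n*q; rate = Q/(n*spacing*width).
Step 1 — single emitter flow (q = Kd*h^x):
  q = 0.5188 * 17.89^0.4414 = 1.85311 L/hr
Step 2 — total lateral flow: Q = 51 * 1.85311 = 94.5088 L/hr
Step 3 — wetted area: A = 51 * 0.8929 * 0.9419 = 42.8921 m^2
Step 4 — application rate: Q/A = 94.5088/42.8921 = 2.203 mm/hr
Therefore the application rate along the lateral = 2.203 mm/hr.


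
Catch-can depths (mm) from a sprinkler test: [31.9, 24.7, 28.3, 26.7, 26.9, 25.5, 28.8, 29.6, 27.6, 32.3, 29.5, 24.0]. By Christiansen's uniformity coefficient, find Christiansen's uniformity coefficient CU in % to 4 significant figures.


Approach: apply Christiansen's uniformity coefficient, CU = (1 - mean_abs_deviation/mean)*100.
mean = 27.9833 mm
mean |d_i - mean| = 2.08333 mm
CU = (1 - 2.08333/27.9833)*100 = 92.56 %
Therefore Christiansen's uniformity coefficient CU = 92.56 %.


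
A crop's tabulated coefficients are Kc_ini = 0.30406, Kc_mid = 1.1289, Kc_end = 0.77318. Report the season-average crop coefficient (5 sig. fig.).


Approach: apply a simple seasonal average, Kc_avg = (Kc_ini + Kc_mid + Kc_end)/3.
Kc_avg = (0.30406 + 1.1289 + 0.77318)/3 = 0.73538
Therefore the season-average crop coefficient = 0.73538.


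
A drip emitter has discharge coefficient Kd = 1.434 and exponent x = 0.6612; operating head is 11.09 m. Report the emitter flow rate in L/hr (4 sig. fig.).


Approach: apply the emitter characteristic equation, q = Kd * h^x.
q = 1.434 * 11.09^0.6612 = 7.038 L/hr
Therefore the emitter flow rate = 7.038 L/hr.


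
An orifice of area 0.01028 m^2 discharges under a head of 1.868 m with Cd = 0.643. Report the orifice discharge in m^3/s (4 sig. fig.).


Approach: apply the orifice equation, Q = Cd*A*sqrt(2*g*h).
Q = 0.643 * 0.01028 * sqrt(2*9.81*1.868) = 0.04002 m^3/s
Therefore the orifice discharge = 0.04002 m^3/s.


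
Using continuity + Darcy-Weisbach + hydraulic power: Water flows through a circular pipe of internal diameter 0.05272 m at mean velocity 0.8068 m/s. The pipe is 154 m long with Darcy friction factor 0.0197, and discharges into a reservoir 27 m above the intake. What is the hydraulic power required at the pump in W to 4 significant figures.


Approach: apply continuity + Darcy-Weisbach + hydraulic power, Q = A*v; hf = f*(L/D)*(v^2/(2g)); H = static + hf; P = rho*g*Q*H.
Step 1 — flow rate (continuity, Q = A*v):
  A = pi*(0.05272/2)^2 = 0.00218293 m^2
  Q = 0.00218293 * 0.8068 = 0.00176119 m^3/s
Step 2 — friction head loss (Darcy-Weisbach):
  hf = 0.0197 * (154/0.05272) * (0.8068^2 / (2*9.81))
  hf = 1.90917 m
Step 3 — total head: H = 27 + 1.90917 = 28.9092 m
Step 4 — hydraulic power (P = rho*g*Q*H):
  P = 1000 * 9.81 * 0.00176119 * 28.9092 = 499.5 W
Therefore the hydraulic power required at the pump = 499.5 W.


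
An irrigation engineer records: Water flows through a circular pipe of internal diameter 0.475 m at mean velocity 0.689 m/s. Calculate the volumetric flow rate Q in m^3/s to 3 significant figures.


Approach: apply the continuity equation for pipe flow, Q = A * v with A = pi*(D/2)^2.
A = pi*(0.475/2)^2 = 0.17721 m^2
Q = 0.17721 * 0.689 = 0.122 m^3/s
Therefore the volumetric flow rate Q = 0.122 m^3/s.


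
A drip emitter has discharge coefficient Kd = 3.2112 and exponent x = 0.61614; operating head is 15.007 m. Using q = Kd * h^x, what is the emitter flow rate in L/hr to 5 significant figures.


q = 3.2112 * 15.007^0.61614 = 17.038 L/hr
Therefore the emitter flow rate = 17.038 L/hr.


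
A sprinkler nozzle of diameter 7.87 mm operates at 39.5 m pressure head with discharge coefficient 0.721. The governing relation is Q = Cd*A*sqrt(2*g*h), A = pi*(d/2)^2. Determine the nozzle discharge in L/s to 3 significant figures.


A = pi*(7.87e-3/2)^2 = 4.8645e-05 m^2
Q = 0.721 * 4.8645e-05 * sqrt(2*9.81*39.5) * 1000 = 0.976 L/s
Therefore the nozzle discharge = 0.976 L/s.


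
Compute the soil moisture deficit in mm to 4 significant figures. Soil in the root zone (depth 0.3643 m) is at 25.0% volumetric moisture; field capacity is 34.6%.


Approach: apply the soil moisture deficit relation, SMD = (FC - theta)/100 * depth * 1000.
SMD = (34.6 - 25.0)/100 * 0.3643 * 1000 = 34.97 mm
Therefore the soil moisture deficit = 34.97 mm.


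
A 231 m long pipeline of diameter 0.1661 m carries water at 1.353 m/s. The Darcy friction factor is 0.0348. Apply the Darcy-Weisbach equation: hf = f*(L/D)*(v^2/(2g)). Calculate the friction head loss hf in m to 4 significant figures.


hf = 0.0348 * (231/0.1661) * (1.353^2 / (2*9.81))
hf = 4.516 m
Therefore the friction head loss hf = 4.516 m.


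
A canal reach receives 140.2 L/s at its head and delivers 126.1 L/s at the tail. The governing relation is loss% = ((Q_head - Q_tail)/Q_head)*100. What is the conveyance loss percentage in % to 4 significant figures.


loss = ((140.2 - 126.1)/140.2)*100 = 10.06 %
Therefore the conveyance loss percentage = 10.06 %.


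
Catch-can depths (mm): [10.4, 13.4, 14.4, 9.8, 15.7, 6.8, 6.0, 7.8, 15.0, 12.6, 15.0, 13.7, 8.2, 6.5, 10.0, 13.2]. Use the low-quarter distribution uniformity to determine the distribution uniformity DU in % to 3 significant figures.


Approach: apply the low-quarter distribution uniformity, DU = (mean of lowest quarter of readings / overall mean)*100.
sorted lowest 4 of 16: [6.0, 6.5, 6.8, 7.8] -> mean = 6.7750 mm
overall mean = 11.156 mm
DU = (6.7750/11.156)*100 = 60.7 %
Therefore the distribution uniformity DU = 60.7 %.


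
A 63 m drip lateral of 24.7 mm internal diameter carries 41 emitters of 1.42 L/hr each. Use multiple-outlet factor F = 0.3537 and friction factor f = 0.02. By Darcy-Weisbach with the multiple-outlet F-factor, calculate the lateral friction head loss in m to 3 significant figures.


Approach: apply Darcy-Weisbach with the multiple-outlet F-factor, Q = n*q/(3600*1000) m^3/s; v = Q/A; hf = F*f*(L/D)*(v^2/(2g)).
Q = 41*1.42/(3600*1000) = 1.6172e-05 m^3/s
A = pi*(24.7e-3/2)^2 = 4.7916e-04 m^2, so v = Q/A = 0.033751 m/s
hf = 0.3537*0.02*(63/0.0247)*(0.033751^2/(2*9.81)) = 0.00105 m
Therefore the lateral friction head loss = 0.00105 m.


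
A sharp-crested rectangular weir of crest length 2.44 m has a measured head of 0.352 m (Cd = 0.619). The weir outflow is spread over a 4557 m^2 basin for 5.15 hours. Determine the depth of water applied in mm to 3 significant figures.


Approach: apply the rectangular weir equation with a volume-to-depth conversion, Q = (2/3)*Cd*L*sqrt(2g)*H^1.5; d = Q*t/A * 1000.
Step 1 — weir discharge:
  Q = (2/3)*0.619*2.44*sqrt(2*9.81)*0.352^1.5 = 0.93144 m^3/s
Step 2 — volume: V = 0.93144 * 5.15*3600 = 17269 m^3
Step 3 — depth: d = V/A * 1000 = 17269/4557 * 1000 = 3790 mm
Therefore the depth of water applied = 3790 mm.


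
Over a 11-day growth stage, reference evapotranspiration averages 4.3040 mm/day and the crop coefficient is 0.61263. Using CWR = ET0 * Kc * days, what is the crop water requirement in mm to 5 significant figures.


CWR = 4.3040 * 0.61263 * 11 = 29.004 mm
Therefore the crop water requirement = 29.004 mm.


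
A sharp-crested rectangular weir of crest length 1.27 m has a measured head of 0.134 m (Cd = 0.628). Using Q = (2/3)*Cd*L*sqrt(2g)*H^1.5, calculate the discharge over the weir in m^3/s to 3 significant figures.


Q = (2/3)*0.628*1.27*sqrt(2*9.81)*0.134^1.5 = 0.116 m^3/s
Therefore the discharge over the weir = 0.116 m^3/s.


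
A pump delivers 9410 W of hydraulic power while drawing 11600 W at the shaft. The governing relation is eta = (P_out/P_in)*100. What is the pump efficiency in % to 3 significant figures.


eta = (9410 / 11600) * 100 = 81.1 %
Therefore the pump efficiency = 81.1 %.


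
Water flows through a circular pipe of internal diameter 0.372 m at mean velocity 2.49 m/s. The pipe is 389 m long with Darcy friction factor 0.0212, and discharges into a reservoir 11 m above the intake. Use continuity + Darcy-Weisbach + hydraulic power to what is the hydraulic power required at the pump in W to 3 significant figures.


Approach: apply continuity + Darcy-Weisbach + hydraulic power, Q = A*v; hf = f*(L/D)*(v^2/(2g)); H = static + hf; P = rho*g*Q*H.
Step 1 — flow rate (continuity, Q = A*v):
  A = pi*(0.372/2)^2 = 0.10869 m^2
  Q = 0.10869 * 2.49 = 0.27063 m^3/s
Step 2 — friction head loss (Darcy-Weisbach):
  hf = 0.0212 * (389/0.372) * (2.49^2 / (2*9.81))
  hf = 7.0055 m
Step 3 — total head: H = 11 + 7.0055 = 18.006 m
Step 4 — hydraulic power (P = rho*g*Q*H):
  P = 1000 * 9.81 * 0.27063 * 18.006 = 47800 W
Therefore the hydraulic power required at the pump = 47800 W.


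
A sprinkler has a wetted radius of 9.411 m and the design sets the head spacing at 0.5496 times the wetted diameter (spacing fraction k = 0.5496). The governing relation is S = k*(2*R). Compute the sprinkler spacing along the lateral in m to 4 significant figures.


S = 0.5496 * (2 * 9.411) = 10.34 m
Therefore the sprinkler spacing along the lateral = 10.34 m.


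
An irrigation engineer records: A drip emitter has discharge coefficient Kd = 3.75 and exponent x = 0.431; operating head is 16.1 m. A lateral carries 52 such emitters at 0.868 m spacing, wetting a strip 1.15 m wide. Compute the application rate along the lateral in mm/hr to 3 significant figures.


Approach: apply the emitter equation with a lateral mass balance, q = Kd*h^x; Q = n*q; rate = Q/(n*spacing*width).
Step 1 — single emitter flow (q = Kd*h^x):
  q = 3.75 * 16.1^0.431 = 12.421 L/hr
Step 2 — total lateral flow: Q = 52 * 12.421 = 645.92 L/hr
Step 3 — wetted area: A = 52 * 0.868 * 1.15 = 51.906 m^2
Step 4 — application rate: Q/A = 645.92/51.906 = 12.4 mm/hr
Therefore the application rate along the lateral = 12.4 mm/hr.


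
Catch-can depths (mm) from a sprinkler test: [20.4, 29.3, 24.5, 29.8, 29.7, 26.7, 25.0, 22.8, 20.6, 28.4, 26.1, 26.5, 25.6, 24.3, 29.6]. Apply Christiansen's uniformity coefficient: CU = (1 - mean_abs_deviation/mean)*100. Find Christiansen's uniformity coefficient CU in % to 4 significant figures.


mean = 25.9533 mm
mean |d_i - mean| = 2.46311 mm
CU = (1 - 2.46311/25.9533)*100 = 90.51 %
Therefore Christiansen's uniformity coefficient CU = 90.51 %.


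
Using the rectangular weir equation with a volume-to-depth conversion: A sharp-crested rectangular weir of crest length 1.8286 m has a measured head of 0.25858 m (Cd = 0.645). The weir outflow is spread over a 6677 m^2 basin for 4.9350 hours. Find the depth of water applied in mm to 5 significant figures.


Approach: apply the rectangular weir equation with a volume-to-depth conversion, Q = (2/3)*Cd*L*sqrt(2g)*H^1.5; d = Q*t/A * 1000.
Step 1 — weir discharge:
  Q = (2/3)*0.645*1.8286*sqrt(2*9.81)*0.25858^1.5 = 0.4579616 m^3/s
Step 2 — volume: V = 0.4579616 * 4.9350*3600 = 8136.146 m^3
Step 3 — depth: d = V/A * 1000 = 8136.146/6677 * 1000 = 1218.5 mm
Therefore the depth of water applied = 1218.5 mm.


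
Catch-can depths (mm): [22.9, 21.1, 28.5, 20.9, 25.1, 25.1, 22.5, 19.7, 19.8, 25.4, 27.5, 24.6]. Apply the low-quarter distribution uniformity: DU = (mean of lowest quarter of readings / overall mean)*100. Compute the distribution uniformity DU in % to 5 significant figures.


sorted lowest 3 of 12: [19.7, 19.8, 20.9] -> mean = 20.13333 mm
overall mean = 23.59167 mm
DU = (20.13333/23.59167)*100 = 85.341 %
Therefore the distribution uniformity DU = 85.341 %.


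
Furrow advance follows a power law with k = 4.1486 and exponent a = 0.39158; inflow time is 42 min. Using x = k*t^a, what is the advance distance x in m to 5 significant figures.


x = 4.1486 * 42^0.39158 = 17.928 m
Therefore the advance distance x = 17.928 m.


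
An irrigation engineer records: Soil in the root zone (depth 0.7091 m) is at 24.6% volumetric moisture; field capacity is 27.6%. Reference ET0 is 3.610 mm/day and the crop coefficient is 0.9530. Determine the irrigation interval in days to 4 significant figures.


Approach: apply soil-water budget scheduling, SMD = (FC-theta)/100*depth*1000; ETc = ET0*Kc; interval = SMD/ETc.
Step 1 — soil moisture deficit:
  SMD = (27.6 - 24.6)/100 * 0.7091 * 1000 = 21.2730 mm
Step 2 — daily crop ET (ETc = ET0*Kc):
  ETc = 3.610 * 0.9530 = 3.44033 mm/day
Step 3 — irrigation interval (SMD/ETc):
  interval = 21.2730 / 3.44033 = 6.183 days
Therefore the irrigation interval = 6.183 days.


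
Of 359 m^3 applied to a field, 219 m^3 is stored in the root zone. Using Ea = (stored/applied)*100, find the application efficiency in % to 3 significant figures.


Ea = (219/359)*100 = 61.0 %
Therefore the application efficiency = 61.0 %.


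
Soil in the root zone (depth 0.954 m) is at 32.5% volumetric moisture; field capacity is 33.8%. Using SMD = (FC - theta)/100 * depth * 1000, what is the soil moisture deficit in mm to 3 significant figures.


SMD = (33.8 - 32.5)/100 * 0.954 * 1000 = 12.4 mm
Therefore the soil moisture deficit = 12.4 mm.


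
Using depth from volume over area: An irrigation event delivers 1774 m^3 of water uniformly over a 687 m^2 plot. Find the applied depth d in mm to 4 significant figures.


Approach: apply depth from volume over area, d = (V/A)*1000.
d = (1774 / 687) * 1000 = 2582 mm
Therefore the applied depth d = 2582 mm.


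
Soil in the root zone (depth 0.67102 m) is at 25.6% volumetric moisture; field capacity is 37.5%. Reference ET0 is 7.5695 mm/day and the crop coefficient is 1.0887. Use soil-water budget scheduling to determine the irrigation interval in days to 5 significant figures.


Approach: apply soil-water budget scheduling, SMD = (FC-theta)/100*depth*1000; ETc = ET0*Kc; interval = SMD/ETc.
Step 1 — soil moisture deficit:
  SMD = (37.5 - 25.6)/100 * 0.67102 * 1000 = 79.85138 mm
Step 2 — daily crop ET (ETc = ET0*Kc):
  ETc = 7.5695 * 1.0887 = 8.240915 mm/day
Step 3 — irrigation interval (SMD/ETc):
  interval = 79.85138 / 8.240915 = 9.6896 days
Therefore the irrigation interval = 9.6896 days.


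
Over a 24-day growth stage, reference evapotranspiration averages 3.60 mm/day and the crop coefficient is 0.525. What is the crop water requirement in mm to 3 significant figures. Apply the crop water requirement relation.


Approach: apply the crop water requirement relation, CWR = ET0 * Kc * days.
CWR = 3.60 * 0.525 * 24 = 45.4 mm
Therefore the crop water requirement = 45.4 mm.


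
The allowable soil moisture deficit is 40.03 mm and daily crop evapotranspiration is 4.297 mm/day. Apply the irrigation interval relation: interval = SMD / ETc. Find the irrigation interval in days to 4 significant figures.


interval = 40.03 / 4.297 = 9.316 days
Therefore the irrigation interval = 9.316 days.


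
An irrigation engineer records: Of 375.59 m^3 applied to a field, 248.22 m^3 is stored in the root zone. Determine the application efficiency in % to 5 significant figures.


Approach: apply the application efficiency ratio, Ea = (stored/applied)*100.
Ea = (248.22/375.59)*100 = 66.088 %
Therefore the application efficiency = 66.088 %.


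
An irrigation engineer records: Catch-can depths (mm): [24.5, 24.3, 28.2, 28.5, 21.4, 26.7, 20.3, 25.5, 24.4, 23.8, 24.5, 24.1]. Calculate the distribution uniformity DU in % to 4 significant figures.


Approach: apply the low-quarter distribution uniformity, DU = (mean of lowest quarter of readings / overall mean)*100.
sorted lowest 3 of 12: [20.3, 21.4, 23.8] -> mean = 21.8333 mm
overall mean = 24.6833 mm
DU = (21.8333/24.6833)*100 = 88.45 %
Therefore the distribution uniformity DU = 88.45 %.


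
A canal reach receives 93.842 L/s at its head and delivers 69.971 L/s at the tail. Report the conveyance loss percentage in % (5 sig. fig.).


Approach: apply the conveyance loss ratio, loss% = ((Q_head - Q_tail)/Q_head)*100.
loss = ((93.842 - 69.971)/93.842)*100 = 25.437 %
Therefore the conveyance loss percentage = 25.437 %.


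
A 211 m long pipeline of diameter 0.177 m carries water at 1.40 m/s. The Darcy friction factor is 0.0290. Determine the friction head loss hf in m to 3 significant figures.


Approach: apply the Darcy-Weisbach equation, hf = f*(L/D)*(v^2/(2g)).
hf = 0.0290 * (211/0.177) * (1.40^2 / (2*9.81))
hf = 3.45 m
Therefore the friction head loss hf = 3.45 m.
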